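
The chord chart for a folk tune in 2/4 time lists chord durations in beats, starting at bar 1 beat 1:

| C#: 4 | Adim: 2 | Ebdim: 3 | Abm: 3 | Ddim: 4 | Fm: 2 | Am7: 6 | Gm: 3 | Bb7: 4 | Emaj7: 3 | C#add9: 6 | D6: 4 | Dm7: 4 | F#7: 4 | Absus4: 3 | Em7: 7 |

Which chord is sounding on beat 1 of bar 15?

Beat 1 of bar 15 is beat (15−1)×2 + 1 = 29 overall.
Running totals: C# ends at 4, Adim ends at 6, Ebdim ends at 9, Abm ends at 12, Ddim ends at 16, Fm ends at 18, Am7 ends at 24, Gm ends at 27, Bb7 ends at 31.
Beat 29 falls within Bb7.

Bb7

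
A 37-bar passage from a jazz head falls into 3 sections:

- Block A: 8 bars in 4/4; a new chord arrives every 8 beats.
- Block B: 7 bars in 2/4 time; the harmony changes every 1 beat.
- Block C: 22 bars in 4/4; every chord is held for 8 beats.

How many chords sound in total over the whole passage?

29 chords

A: 8 bars × 4 beats = 32 beats; 8 beats/chord → 4 chords.
B: 7 bars × 2 beats = 14 beats; 1 beat/chord → 14 chords.
C: 22 bars × 4 beats = 88 beats; 8 beats/chord → 11 chords.
Total: 4 + 14 + 11 = 29.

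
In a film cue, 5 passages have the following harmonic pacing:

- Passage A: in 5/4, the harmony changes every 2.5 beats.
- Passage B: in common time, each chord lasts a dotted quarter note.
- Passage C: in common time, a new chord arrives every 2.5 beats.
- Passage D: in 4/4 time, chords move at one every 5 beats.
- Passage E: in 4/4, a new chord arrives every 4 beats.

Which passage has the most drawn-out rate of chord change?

Passage D

A: each chord is 2.5 beats in 5/4, so 2 per bar.
B: each chord is 1.5 beats in 4/4, so 8/3 per bar.
C: each chord is 2.5 beats in 4/4, so 1.6 per bar.
D: each chord is 5 beats in 4/4, so 0.8 per bar.
E: each chord is 4 beats in 4/4, so 1 per bar.
Slowest is D at 0.8 chords/bar.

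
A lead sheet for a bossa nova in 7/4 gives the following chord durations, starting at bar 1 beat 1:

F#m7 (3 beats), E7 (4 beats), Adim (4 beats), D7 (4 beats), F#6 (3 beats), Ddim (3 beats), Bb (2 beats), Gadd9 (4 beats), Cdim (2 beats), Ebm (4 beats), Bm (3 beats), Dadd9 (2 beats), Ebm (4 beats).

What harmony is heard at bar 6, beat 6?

Ebm

Beat 6 of bar 6 is beat (6−1)×7 + 6 = 41 overall.
Running totals: F#m7 ends at 3, E7 ends at 7, Adim ends at 11, D7 ends at 15, F#6 ends at 18, Ddim ends at 21, Bb ends at 23, Gadd9 ends at 27, Cdim ends at 29, Ebm ends at 33, Bm ends at 36, Dadd9 ends at 38, Ebm ends at 42.
Beat 41 falls within Ebm.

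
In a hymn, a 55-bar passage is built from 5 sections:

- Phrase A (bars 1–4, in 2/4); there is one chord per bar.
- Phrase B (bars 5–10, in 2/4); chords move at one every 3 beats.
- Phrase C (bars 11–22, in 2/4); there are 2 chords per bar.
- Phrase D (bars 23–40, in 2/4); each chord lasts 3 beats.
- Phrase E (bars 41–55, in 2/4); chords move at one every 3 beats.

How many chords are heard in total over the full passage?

A: 4 bars × 2 beats = 8 beats; 2 beats/chord → 4 chords.
B: 6 bars × 2 beats = 12 beats; 3 beats/chord → 4 chords.
C: 12 bars × 2 beats = 24 beats; 1 beat/chord → 24 chords.
D: 18 bars × 2 beats = 36 beats; 3 beats/chord → 12 chords.
E: 15 bars × 2 beats = 30 beats; 3 beats/chord → 10 chords.
Total: 4 + 4 + 24 + 12 + 10 = 54.

54 chords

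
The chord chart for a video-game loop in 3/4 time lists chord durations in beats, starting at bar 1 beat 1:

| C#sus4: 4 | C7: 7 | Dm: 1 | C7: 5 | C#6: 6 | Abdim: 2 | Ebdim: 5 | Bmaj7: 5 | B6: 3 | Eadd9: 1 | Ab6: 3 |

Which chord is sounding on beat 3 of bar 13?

Beat 3 of bar 13 is beat (13−1)×3 + 3 = 39 overall.
Running totals: C#sus4 ends at 4, C7 ends at 11, Dm ends at 12, C7 ends at 17, C#6 ends at 23, Abdim ends at 25, Ebdim ends at 30, Bmaj7 ends at 35, B6 ends at 38, Eadd9 ends at 39.
Beat 39 falls within Eadd9.

Eadd9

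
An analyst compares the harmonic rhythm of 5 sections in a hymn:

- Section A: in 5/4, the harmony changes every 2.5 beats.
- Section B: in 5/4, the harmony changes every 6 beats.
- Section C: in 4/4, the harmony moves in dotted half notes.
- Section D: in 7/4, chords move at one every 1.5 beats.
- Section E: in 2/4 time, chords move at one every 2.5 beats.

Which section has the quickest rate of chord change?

Section D

A: 5 beats/bar ÷ 2.5 beats/chord = 2 chords/bar.
B: 5 beats/bar ÷ 6 beats/chord = 5/6 chords/bar.
C: 4 beats/bar ÷ 3 beats/chord = 4/3 chords/bar.
D: 7 beats/bar ÷ 1.5 beats/chord = 14/3 chords/bar.
E: 2 beats/bar ÷ 2.5 beats/chord = 0.8 chords/bar.
Fastest is D at 14/3 chords/bar.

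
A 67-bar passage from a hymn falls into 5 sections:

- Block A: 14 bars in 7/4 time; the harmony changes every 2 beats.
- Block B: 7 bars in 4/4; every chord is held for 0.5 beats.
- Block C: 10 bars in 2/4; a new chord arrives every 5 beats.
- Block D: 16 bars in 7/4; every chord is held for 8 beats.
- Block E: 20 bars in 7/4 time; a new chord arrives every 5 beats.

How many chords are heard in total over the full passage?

151 chords

A: 14 bars × 7 beats = 98 beats; 2 beats/chord → 49 chords.
B: 7 bars × 4 beats = 28 beats; 0.5 beats/chord → 56 chords.
C: 10 bars × 2 beats = 20 beats; 5 beats/chord → 4 chords.
D: 16 bars × 7 beats = 112 beats; 8 beats/chord → 14 chords.
E: 20 bars × 7 beats = 140 beats; 5 beats/chord → 28 chords.
Total: 49 + 56 + 4 + 14 + 28 = 151.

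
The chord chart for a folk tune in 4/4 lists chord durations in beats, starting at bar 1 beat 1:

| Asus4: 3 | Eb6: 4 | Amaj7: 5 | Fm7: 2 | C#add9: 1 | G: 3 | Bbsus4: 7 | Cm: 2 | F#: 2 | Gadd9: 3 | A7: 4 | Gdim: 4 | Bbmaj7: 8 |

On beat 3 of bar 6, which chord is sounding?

Bbsus4

Beat 3 of bar 6 is beat (6−1)×4 + 3 = 23 overall.
Running totals: Asus4 ends at 3, Eb6 ends at 7, Amaj7 ends at 12, Fm7 ends at 14, C#add9 ends at 15, G ends at 18, Bbsus4 ends at 25.
Beat 23 falls within Bbsus4.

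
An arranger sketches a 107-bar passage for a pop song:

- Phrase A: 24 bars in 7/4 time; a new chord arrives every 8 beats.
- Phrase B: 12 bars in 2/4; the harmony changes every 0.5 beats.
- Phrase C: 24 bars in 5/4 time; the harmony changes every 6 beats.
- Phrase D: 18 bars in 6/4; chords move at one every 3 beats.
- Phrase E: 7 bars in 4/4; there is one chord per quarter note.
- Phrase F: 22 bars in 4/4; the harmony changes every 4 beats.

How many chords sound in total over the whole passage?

A has 168 beats and chords last 8 each, so 21 chords.
B has 24 beats and chords last 0.5 each, so 48 chords.
C has 120 beats and chords last 6 each, so 20 chords.
D has 108 beats and chords last 3 each, so 36 chords.
E has 28 beats and chords last 1 each, so 28 chords.
F has 88 beats and chords last 4 each, so 22 chords.
Total: 21 + 48 + 20 + 36 + 28 + 22 = 175.

175 chords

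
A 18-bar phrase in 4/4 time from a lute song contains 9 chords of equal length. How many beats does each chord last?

8 beats

18 bars × 4 beats/bar = 72 beats total.
72 beats ÷ 9 chords = 8 beats per chord.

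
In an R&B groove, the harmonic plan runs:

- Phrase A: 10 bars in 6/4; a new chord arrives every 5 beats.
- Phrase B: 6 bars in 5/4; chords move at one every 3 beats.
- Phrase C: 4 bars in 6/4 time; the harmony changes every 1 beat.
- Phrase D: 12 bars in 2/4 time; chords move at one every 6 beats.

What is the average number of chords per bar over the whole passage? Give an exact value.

25/16 chords per bar

A: 10 × 6 = 60 beats ÷ 5 = 12 chords.
B: 6 × 5 = 30 beats ÷ 3 = 10 chords.
C: 4 × 6 = 24 beats ÷ 1 = 24 chords.
D: 12 × 2 = 24 beats ÷ 6 = 4 chords.
Overall: 50 chords over 32 bars → 50/32 = 25/16 chords per bar.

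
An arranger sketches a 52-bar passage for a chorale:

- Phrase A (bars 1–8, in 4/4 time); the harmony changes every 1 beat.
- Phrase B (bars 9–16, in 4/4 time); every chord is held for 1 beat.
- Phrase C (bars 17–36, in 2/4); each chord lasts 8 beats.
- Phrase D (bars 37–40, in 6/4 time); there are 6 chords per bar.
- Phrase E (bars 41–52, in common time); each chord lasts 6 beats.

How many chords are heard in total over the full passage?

101 chords

A: 8 bars × 4 beats = 32 beats; 1 beat/chord → 32 chords.
B: 8 bars × 4 beats = 32 beats; 1 beat/chord → 32 chords.
C: 20 bars × 2 beats = 40 beats; 8 beats/chord → 5 chords.
D: 4 bars × 6 beats = 24 beats; 1 beat/chord → 24 chords.
E: 12 bars × 4 beats = 48 beats; 6 beats/chord → 8 chords.
Total: 32 + 32 + 5 + 24 + 8 = 101.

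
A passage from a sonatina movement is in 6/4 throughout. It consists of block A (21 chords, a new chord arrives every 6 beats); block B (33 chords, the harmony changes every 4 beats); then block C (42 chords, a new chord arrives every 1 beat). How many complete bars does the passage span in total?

A: 21 × 6 = 126 beats = 21 bars.
B: 33 × 4 = 132 beats = 22 bars.
C: 42 × 1 = 42 beats = 7 bars.
Total: 21 + 22 + 7 = 50 bars.

50 bars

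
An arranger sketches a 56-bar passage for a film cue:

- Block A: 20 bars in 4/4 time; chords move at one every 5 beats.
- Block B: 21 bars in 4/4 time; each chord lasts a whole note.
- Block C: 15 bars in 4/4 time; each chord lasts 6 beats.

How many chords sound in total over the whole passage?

A: 20·4 = 80 beats, 80/5 = 16 chords.
B: 21·4 = 84 beats, 84/4 = 21 chords.
C: 15·4 = 60 beats, 60/6 = 10 chords.
Total: 16 + 21 + 10 = 47.

47 chords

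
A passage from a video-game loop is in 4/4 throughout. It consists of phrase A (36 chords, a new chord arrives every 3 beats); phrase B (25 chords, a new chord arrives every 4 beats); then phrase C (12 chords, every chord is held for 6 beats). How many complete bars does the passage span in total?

70 bars

A: 36 × 3 = 108 beats = 27 bars.
B: 25 × 4 = 100 beats = 25 bars.
C: 12 × 6 = 72 beats = 18 bars.
Total: 27 + 25 + 18 = 70 bars.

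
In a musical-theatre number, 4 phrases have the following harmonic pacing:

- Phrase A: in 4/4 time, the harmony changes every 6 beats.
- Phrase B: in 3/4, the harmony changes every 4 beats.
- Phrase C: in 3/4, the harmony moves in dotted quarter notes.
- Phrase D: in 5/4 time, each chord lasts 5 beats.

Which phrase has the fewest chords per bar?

Phrase A

A: 4/6 = 2/3 chords/bar.
B: 3/4 = 0.75 chords/bar.
C: 3/1.5 = 2 chords/bar.
D: 5/5 = 1 chord/bar.
Slowest is A at 2/3 chords/bar.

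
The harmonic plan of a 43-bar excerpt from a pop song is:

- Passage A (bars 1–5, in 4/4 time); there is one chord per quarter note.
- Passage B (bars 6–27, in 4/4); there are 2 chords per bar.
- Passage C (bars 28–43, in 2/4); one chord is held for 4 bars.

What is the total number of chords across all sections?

68 chords

A has 20 beats and chords last 1 each, so 20 chords.
B has 88 beats and chords last 2 each, so 44 chords.
C has 32 beats and chords last 8 each, so 4 chords.
Total: 20 + 44 + 4 = 68.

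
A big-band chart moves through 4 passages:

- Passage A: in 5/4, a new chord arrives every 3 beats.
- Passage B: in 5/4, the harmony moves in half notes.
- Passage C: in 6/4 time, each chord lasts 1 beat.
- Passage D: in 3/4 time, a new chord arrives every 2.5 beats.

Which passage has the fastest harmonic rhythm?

Passage C

A: 5/3 = 5/3 chords/bar.
B: 5/2 = 2.5 chords/bar.
C: 6/1 = 6 chords/bar.
D: 3/2.5 = 1.2 chords/bar.
Fastest is C at 6 chords/bar.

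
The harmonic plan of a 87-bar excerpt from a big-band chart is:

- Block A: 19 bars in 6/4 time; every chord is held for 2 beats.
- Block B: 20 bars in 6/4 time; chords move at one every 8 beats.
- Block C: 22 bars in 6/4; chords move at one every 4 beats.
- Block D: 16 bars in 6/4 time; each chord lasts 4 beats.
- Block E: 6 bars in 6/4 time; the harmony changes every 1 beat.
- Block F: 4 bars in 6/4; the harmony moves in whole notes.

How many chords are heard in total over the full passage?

171 chords

A has 114 beats and chords last 2 each, so 57 chords.
B has 120 beats and chords last 8 each, so 15 chords.
C has 132 beats and chords last 4 each, so 33 chords.
D has 96 beats and chords last 4 each, so 24 chords.
E has 36 beats and chords last 1 each, so 36 chords.
F has 24 beats and chords last 4 each, so 6 chords.
Total: 57 + 15 + 33 + 24 + 36 + 6 = 171.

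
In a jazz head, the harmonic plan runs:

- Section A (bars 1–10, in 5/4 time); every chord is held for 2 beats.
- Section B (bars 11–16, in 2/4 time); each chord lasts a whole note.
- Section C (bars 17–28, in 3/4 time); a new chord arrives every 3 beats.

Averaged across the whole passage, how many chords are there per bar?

10/7 chords per bar

A: 10 × 5 = 50 beats ÷ 2 = 25 chords.
B: 6 × 2 = 12 beats ÷ 4 = 3 chords.
C: 12 × 3 = 36 beats ÷ 3 = 12 chords.
Overall: 40 chords over 28 bars → 40/28 = 10/7 chords per bar.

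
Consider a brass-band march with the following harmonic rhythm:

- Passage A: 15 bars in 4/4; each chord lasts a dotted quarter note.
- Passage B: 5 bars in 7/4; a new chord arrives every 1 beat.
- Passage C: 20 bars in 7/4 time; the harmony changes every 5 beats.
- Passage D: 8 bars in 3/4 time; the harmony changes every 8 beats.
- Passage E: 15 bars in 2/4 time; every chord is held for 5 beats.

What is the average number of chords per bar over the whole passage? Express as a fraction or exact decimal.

16/9 chords per bar

A: 15 bars of 4 beats is 60 beats; at 1.5 beats each that's 40 chords.
B: 5 bars of 7 beats is 35 beats; at 1 beat each that's 35 chords.
C: 20 bars of 7 beats is 140 beats; at 5 beats each that's 28 chords.
D: 8 bars of 3 beats is 24 beats; at 8 beats each that's 3 chords.
E: 15 bars of 2 beats is 30 beats; at 5 beats each that's 6 chords.
Overall: 112 chords over 63 bars → 112/63 = 16/9 chords per bar.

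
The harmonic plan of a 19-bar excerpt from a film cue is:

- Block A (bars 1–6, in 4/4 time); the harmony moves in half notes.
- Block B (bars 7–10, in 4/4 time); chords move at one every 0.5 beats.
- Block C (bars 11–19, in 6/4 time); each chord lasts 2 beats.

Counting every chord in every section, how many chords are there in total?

71 chords

A has 24 beats and chords last 2 each, so 12 chords.
B has 16 beats and chords last 0.5 each, so 32 chords.
C has 54 beats and chords last 2 each, so 27 chords.
Total: 12 + 32 + 27 = 71.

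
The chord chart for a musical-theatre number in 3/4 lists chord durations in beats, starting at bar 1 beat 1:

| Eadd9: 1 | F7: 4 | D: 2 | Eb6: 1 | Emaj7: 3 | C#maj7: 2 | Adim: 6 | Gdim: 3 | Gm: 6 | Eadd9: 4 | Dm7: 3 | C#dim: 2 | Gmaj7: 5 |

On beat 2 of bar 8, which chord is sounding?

Beat 2 of bar 8 is beat (8−1)×3 + 2 = 23 overall.
Running totals: Eadd9 ends at 1, F7 ends at 5, D ends at 7, Eb6 ends at 8, Emaj7 ends at 11, C#maj7 ends at 13, Adim ends at 19, Gdim ends at 22, Gm ends at 28.
Beat 23 falls within Gm.

Gm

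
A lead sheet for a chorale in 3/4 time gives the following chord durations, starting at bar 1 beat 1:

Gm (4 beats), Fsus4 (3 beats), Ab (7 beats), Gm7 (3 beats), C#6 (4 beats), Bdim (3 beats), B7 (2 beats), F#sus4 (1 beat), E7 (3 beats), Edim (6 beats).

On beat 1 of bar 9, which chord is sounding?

B7

Beat 1 of bar 9 is beat (9−1)×3 + 1 = 25 overall.
Running totals: Gm ends at 4, Fsus4 ends at 7, Ab ends at 14, Gm7 ends at 17, C#6 ends at 21, Bdim ends at 24, B7 ends at 26.
Beat 25 falls within B7.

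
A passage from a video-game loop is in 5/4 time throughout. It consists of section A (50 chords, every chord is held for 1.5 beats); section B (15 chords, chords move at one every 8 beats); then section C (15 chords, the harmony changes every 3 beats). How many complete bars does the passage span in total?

A: 50 × 1.5 = 75 beats = 15 bars.
B: 15 × 8 = 120 beats = 24 bars.
C: 15 × 3 = 45 beats = 9 bars.
Total: 15 + 24 + 9 = 48 bars.

48 bars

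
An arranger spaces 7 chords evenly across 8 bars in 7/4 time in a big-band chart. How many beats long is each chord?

8 bars × 7 beats/bar = 56 beats total.
56 beats ÷ 7 chords = 8 beats per chord.

8 beats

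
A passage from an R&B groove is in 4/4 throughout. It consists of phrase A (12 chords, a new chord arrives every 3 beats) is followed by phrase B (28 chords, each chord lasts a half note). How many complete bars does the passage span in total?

23 bars

A: 12 × 3 = 36 beats = 9 bars.
B: 28 × 2 = 56 beats = 14 bars.
Total: 9 + 14 = 23 bars.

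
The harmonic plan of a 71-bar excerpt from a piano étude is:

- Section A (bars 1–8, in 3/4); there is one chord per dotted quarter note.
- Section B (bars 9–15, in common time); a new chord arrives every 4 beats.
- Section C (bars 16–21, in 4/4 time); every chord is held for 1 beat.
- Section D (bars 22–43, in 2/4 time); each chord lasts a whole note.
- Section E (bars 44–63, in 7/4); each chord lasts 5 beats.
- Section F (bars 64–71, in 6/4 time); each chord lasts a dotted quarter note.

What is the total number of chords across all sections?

A: 8 bars × 3 beats = 24 beats; 1.5 beats/chord → 16 chords.
B: 7 bars × 4 beats = 28 beats; 4 beats/chord → 7 chords.
C: 6 bars × 4 beats = 24 beats; 1 beat/chord → 24 chords.
D: 22 bars × 2 beats = 44 beats; 4 beats/chord → 11 chords.
E: 20 bars × 7 beats = 140 beats; 5 beats/chord → 28 chords.
F: 8 bars × 6 beats = 48 beats; 1.5 beats/chord → 32 chords.
Total: 16 + 7 + 24 + 11 + 28 + 32 = 118.

118 chords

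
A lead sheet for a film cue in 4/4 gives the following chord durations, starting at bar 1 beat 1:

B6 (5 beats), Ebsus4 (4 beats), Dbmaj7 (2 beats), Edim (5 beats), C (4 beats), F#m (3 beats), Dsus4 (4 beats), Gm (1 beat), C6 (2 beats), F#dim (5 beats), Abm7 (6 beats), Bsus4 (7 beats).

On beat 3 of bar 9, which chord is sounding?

F#dim

Beat 3 of bar 9 is beat (9−1)×4 + 3 = 35 overall.
Running totals: B6 ends at 5, Ebsus4 ends at 9, Dbmaj7 ends at 11, Edim ends at 16, C ends at 20, F#m ends at 23, Dsus4 ends at 27, Gm ends at 28, C6 ends at 30, F#dim ends at 35.
Beat 35 falls within F#dim.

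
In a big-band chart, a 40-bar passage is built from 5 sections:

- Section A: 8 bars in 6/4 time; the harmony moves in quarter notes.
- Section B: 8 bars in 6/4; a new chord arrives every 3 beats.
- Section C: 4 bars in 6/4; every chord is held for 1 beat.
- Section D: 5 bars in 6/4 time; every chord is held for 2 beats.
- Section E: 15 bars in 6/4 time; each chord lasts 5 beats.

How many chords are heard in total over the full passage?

121 chords

A: 8 bars × 6 beats = 48 beats; 1 beat/chord → 48 chords.
B: 8 bars × 6 beats = 48 beats; 3 beats/chord → 16 chords.
C: 4 bars × 6 beats = 24 beats; 1 beat/chord → 24 chords.
D: 5 bars × 6 beats = 30 beats; 2 beats/chord → 15 chords.
E: 15 bars × 6 beats = 90 beats; 5 beats/chord → 18 chords.
Total: 48 + 16 + 24 + 15 + 18 = 121.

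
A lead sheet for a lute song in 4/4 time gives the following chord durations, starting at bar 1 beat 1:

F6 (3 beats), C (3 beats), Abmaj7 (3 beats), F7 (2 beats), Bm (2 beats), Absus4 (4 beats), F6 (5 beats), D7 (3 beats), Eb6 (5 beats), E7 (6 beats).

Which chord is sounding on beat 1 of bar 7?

D7

Beat 1 of bar 7 is beat (7−1)×4 + 1 = 25 overall.
Running totals: F6 ends at 3, C ends at 6, Abmaj7 ends at 9, F7 ends at 11, Bm ends at 13, Absus4 ends at 17, F6 ends at 22, D7 ends at 25.
Beat 25 falls within D7.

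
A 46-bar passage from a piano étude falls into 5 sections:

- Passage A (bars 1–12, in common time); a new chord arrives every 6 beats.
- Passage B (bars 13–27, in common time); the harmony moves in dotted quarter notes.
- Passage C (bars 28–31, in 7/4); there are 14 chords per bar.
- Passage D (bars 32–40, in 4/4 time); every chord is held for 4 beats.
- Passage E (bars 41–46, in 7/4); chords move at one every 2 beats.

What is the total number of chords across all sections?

A has 48 beats and chords last 6 each, so 8 chords.
B has 60 beats and chords last 1.5 each, so 40 chords.
C has 28 beats and chords last 0.5 each, so 56 chords.
D has 36 beats and chords last 4 each, so 9 chords.
E has 42 beats and chords last 2 each, so 21 chords.
Total: 8 + 40 + 56 + 9 + 21 = 134.

134 chords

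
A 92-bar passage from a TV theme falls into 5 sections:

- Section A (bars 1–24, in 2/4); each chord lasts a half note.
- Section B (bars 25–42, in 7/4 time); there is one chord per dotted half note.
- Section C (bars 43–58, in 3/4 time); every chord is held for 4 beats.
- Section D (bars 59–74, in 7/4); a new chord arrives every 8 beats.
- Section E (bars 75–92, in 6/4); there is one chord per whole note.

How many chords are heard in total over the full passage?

A: 24·2 = 48 beats, 48/2 = 24 chords.
B: 18·7 = 126 beats, 126/3 = 42 chords.
C: 16·3 = 48 beats, 48/4 = 12 chords.
D: 16·7 = 112 beats, 112/8 = 14 chords.
E: 18·6 = 108 beats, 108/4 = 27 chords.
Total: 24 + 42 + 12 + 14 + 27 = 119.

119 chords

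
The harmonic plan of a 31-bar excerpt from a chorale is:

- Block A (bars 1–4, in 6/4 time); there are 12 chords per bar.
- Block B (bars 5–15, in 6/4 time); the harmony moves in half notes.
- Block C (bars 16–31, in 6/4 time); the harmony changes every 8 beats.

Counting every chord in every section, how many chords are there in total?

93 chords

A: 4 bars × 6 beats = 24 beats; 0.5 beats/chord → 48 chords.
B: 11 bars × 6 beats = 66 beats; 2 beats/chord → 33 chords.
C: 16 bars × 6 beats = 96 beats; 8 beats/chord → 12 chords.
Total: 48 + 33 + 12 = 93.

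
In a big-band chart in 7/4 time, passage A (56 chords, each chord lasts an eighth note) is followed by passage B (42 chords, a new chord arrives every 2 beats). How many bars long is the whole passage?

16 bars

A: 56 × 0.5 = 28 beats = 4 bars.
B: 42 × 2 = 84 beats = 12 bars.
Total: 4 + 12 = 16 bars.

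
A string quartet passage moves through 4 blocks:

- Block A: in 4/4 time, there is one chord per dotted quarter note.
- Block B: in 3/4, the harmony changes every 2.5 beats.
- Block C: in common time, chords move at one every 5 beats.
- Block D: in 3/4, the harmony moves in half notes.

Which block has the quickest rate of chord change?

A: 4 beats/bar ÷ 1.5 beats/chord = 8/3 chords/bar.
B: 3 beats/bar ÷ 2.5 beats/chord = 1.2 chords/bar.
C: 4 beats/bar ÷ 5 beats/chord = 0.8 chords/bar.
D: 3 beats/bar ÷ 2 beats/chord = 1.5 chords/bar.
Fastest is A at 8/3 chords/bar.

Block A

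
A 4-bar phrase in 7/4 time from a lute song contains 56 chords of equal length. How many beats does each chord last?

4 bars × 7 beats/bar = 28 beats total.
28 beats ÷ 56 chords = 0.5 beats per chord.
(That is an eighth note.)

0.5 beats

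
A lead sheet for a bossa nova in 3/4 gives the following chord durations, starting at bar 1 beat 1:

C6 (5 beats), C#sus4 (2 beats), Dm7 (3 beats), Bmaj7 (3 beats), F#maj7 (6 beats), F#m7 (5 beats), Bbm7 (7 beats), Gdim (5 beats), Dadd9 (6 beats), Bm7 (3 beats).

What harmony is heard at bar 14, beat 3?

Dadd9

Beat 3 of bar 14 is beat (14−1)×3 + 3 = 42 overall.
Running totals: C6 ends at 5, C#sus4 ends at 7, Dm7 ends at 10, Bmaj7 ends at 13, F#maj7 ends at 19, F#m7 ends at 24, Bbm7 ends at 31, Gdim ends at 36, Dadd9 ends at 42.
Beat 42 falls within Dadd9.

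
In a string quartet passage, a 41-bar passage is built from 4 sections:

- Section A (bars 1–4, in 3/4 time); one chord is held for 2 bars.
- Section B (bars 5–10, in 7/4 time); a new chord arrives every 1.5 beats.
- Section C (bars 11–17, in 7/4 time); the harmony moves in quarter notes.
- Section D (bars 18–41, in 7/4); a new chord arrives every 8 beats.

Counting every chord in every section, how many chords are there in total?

A: 4·3 = 12 beats, 12/6 = 2 chords.
B: 6·7 = 42 beats, 42/1.5 = 28 chords.
C: 7·7 = 49 beats, 49/1 = 49 chords.
D: 24·7 = 168 beats, 168/8 = 21 chords.
Total: 2 + 28 + 49 + 21 = 100.

100 chords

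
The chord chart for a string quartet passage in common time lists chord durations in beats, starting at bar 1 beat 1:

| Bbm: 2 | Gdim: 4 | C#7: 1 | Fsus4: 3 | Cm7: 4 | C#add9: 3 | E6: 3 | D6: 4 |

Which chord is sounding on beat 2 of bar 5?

E6

Beat 2 of bar 5 is beat (5−1)×4 + 2 = 18 overall.
Running totals: Bbm ends at 2, Gdim ends at 6, C#7 ends at 7, Fsus4 ends at 10, Cm7 ends at 14, C#add9 ends at 17, E6 ends at 20.
Beat 18 falls within E6.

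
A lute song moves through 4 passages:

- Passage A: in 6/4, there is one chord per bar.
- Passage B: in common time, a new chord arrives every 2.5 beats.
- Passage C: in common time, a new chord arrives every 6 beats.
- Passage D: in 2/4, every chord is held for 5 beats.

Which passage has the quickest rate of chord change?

Passage B

A: 6 beats/bar ÷ 6 beats/chord = 1 chord/bar.
B: 4 beats/bar ÷ 2.5 beats/chord = 1.6 chords/bar.
C: 4 beats/bar ÷ 6 beats/chord = 2/3 chords/bar.
D: 2 beats/bar ÷ 5 beats/chord = 0.4 chords/bar.
Fastest is B at 1.6 chords/bar.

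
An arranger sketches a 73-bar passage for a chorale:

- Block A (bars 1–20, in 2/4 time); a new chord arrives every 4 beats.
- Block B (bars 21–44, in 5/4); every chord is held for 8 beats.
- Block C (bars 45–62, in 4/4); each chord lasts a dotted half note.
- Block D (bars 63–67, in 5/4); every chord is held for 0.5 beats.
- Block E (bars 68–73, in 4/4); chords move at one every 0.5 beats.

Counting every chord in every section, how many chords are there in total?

A has 40 beats and chords last 4 each, so 10 chords.
B has 120 beats and chords last 8 each, so 15 chords.
C has 72 beats and chords last 3 each, so 24 chords.
D has 25 beats and chords last 0.5 each, so 50 chords.
E has 24 beats and chords last 0.5 each, so 48 chords.
Total: 10 + 15 + 24 + 50 + 48 = 147.

147 chords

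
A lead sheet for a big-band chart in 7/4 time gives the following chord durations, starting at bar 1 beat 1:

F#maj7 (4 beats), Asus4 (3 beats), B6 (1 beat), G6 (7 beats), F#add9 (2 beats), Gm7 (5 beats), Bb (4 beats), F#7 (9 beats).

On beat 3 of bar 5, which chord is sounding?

F#7

Beat 3 of bar 5 is beat (5−1)×7 + 3 = 31 overall.
Running totals: F#maj7 ends at 4, Asus4 ends at 7, B6 ends at 8, G6 ends at 15, F#add9 ends at 17, Gm7 ends at 22, Bb ends at 26, F#7 ends at 35.
Beat 31 falls within F#7.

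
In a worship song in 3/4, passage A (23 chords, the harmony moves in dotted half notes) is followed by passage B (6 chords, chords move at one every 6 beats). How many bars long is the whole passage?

A: 23 × 3 = 69 beats = 23 bars.
B: 6 × 6 = 36 beats = 12 bars.
Total: 23 + 12 = 35 bars.

35 bars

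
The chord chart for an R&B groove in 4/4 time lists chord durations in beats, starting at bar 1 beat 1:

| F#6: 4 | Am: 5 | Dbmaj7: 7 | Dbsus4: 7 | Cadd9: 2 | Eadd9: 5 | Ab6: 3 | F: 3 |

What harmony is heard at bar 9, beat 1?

Beat 1 of bar 9 is beat (9−1)×4 + 1 = 33 overall.
Running totals: F#6 ends at 4, Am ends at 9, Dbmaj7 ends at 16, Dbsus4 ends at 23, Cadd9 ends at 25, Eadd9 ends at 30, Ab6 ends at 33.
Beat 33 falls within Ab6.

Ab6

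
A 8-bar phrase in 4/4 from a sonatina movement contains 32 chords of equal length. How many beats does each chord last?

8 bars × 4 beats/bar = 32 beats total.
32 beats ÷ 32 chords = 1 beats per chord.
(That is a quarter note.)

1 beat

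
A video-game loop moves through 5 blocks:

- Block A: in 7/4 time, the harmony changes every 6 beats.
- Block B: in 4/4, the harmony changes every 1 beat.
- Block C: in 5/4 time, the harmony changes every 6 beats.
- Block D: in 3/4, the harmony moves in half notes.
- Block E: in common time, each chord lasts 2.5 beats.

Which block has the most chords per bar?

A: each chord is 6 beats in 7/4, so 7/6 per bar.
B: each chord is 1 beat in 4/4, so 4 per bar.
C: each chord is 6 beats in 5/4, so 5/6 per bar.
D: each chord is 2 beats in 3/4, so 1.5 per bar.
E: each chord is 2.5 beats in 4/4, so 1.6 per bar.
Fastest is B at 4 chords/bar.

Block B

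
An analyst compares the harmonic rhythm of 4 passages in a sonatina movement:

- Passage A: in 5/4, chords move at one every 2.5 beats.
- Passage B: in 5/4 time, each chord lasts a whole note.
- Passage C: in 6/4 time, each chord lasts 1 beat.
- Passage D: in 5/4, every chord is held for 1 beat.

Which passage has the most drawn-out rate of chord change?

Passage B

A: 5/2.5 = 2 chords/bar.
B: 5/4 = 1.25 chords/bar.
C: 6/1 = 6 chords/bar.
D: 5/1 = 5 chords/bar.
Slowest is B at 1.25 chords/bar.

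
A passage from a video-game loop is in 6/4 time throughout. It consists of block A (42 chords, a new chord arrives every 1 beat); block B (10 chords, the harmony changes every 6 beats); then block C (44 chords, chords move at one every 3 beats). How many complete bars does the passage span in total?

A: 42 × 1 = 42 beats = 7 bars.
B: 10 × 6 = 60 beats = 10 bars.
C: 44 × 3 = 132 beats = 22 bars.
Total: 7 + 10 + 22 = 39 bars.

39 bars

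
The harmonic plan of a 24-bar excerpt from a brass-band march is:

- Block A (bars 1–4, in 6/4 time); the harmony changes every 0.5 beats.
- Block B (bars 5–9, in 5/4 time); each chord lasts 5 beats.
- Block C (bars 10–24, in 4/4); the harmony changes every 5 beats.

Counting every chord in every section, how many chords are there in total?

65 chords

A: 4·6 = 24 beats, 24/0.5 = 48 chords.
B: 5·5 = 25 beats, 25/5 = 5 chords.
C: 15·4 = 60 beats, 60/5 = 12 chords.
Total: 48 + 5 + 12 = 65.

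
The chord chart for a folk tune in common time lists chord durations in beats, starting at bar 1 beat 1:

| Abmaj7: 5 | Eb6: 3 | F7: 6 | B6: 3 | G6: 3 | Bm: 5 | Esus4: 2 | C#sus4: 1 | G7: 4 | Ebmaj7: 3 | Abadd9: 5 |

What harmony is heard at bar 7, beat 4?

C#sus4

Beat 4 of bar 7 is beat (7−1)×4 + 4 = 28 overall.
Running totals: Abmaj7 ends at 5, Eb6 ends at 8, F7 ends at 14, B6 ends at 17, G6 ends at 20, Bm ends at 25, Esus4 ends at 27, C#sus4 ends at 28.
Beat 28 falls within C#sus4.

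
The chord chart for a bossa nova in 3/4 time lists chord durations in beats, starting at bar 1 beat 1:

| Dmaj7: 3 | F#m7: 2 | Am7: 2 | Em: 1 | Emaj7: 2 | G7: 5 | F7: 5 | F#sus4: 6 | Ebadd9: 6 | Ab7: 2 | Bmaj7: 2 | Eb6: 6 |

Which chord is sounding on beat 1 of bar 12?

Ab7

Beat 1 of bar 12 is beat (12−1)×3 + 1 = 34 overall.
Running totals: Dmaj7 ends at 3, F#m7 ends at 5, Am7 ends at 7, Em ends at 8, Emaj7 ends at 10, G7 ends at 15, F7 ends at 20, F#sus4 ends at 26, Ebadd9 ends at 32, Ab7 ends at 34.
Beat 34 falls within Ab7.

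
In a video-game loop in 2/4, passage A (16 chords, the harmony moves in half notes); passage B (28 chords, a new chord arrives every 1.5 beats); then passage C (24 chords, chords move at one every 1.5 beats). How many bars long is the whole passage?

A: 16 × 2 = 32 beats = 16 bars.
B: 28 × 1.5 = 42 beats = 21 bars.
C: 24 × 1.5 = 36 beats = 18 bars.
Total: 16 + 21 + 18 = 55 bars.

55 bars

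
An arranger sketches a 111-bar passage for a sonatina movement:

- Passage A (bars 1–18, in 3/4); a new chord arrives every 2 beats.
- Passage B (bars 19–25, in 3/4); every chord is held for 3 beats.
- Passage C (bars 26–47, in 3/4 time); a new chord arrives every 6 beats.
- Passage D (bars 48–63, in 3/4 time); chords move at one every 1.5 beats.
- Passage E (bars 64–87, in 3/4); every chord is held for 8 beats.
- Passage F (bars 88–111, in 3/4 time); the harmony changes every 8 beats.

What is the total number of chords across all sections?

A has 54 beats and chords last 2 each, so 27 chords.
B has 21 beats and chords last 3 each, so 7 chords.
C has 66 beats and chords last 6 each, so 11 chords.
D has 48 beats and chords last 1.5 each, so 32 chords.
E has 72 beats and chords last 8 each, so 9 chords.
F has 72 beats and chords last 8 each, so 9 chords.
Total: 27 + 7 + 11 + 32 + 9 + 9 = 95.

95 chords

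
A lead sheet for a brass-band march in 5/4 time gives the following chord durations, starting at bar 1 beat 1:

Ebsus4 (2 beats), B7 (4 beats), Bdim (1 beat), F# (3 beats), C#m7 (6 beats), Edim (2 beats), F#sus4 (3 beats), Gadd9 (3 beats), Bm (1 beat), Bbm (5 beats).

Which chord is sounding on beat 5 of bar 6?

Beat 5 of bar 6 is beat (6−1)×5 + 5 = 30 overall.
Running totals: Ebsus4 ends at 2, B7 ends at 6, Bdim ends at 7, F# ends at 10, C#m7 ends at 16, Edim ends at 18, F#sus4 ends at 21, Gadd9 ends at 24, Bm ends at 25, Bbm ends at 30.
Beat 30 falls within Bbm.

Bbm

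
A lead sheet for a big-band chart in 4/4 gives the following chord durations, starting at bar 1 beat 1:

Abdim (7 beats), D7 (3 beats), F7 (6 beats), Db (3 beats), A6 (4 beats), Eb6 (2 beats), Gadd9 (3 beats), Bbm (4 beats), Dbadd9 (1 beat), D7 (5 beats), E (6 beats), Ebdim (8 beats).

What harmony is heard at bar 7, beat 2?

Gadd9

Beat 2 of bar 7 is beat (7−1)×4 + 2 = 26 overall.
Running totals: Abdim ends at 7, D7 ends at 10, F7 ends at 16, Db ends at 19, A6 ends at 23, Eb6 ends at 25, Gadd9 ends at 28.
Beat 26 falls within Gadd9.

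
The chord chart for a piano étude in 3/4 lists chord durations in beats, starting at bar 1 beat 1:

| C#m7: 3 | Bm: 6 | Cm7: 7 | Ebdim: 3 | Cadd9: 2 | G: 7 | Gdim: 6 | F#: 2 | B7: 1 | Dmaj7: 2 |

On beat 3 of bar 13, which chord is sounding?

Beat 3 of bar 13 is beat (13−1)×3 + 3 = 39 overall.
Running totals: C#m7 ends at 3, Bm ends at 9, Cm7 ends at 16, Ebdim ends at 19, Cadd9 ends at 21, G ends at 28, Gdim ends at 34, F# ends at 36, B7 ends at 37, Dmaj7 ends at 39.
Beat 39 falls within Dmaj7.

Dmaj7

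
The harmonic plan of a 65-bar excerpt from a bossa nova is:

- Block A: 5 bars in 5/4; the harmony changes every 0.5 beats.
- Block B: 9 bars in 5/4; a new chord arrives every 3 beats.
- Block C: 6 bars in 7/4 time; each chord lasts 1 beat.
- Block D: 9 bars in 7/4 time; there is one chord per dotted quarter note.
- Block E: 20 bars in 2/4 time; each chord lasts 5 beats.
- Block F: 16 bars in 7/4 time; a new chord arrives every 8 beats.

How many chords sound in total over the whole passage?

171 chords

A: 5 bars × 5 beats = 25 beats; 0.5 beats/chord → 50 chords.
B: 9 bars × 5 beats = 45 beats; 3 beats/chord → 15 chords.
C: 6 bars × 7 beats = 42 beats; 1 beat/chord → 42 chords.
D: 9 bars × 7 beats = 63 beats; 1.5 beats/chord → 42 chords.
E: 20 bars × 2 beats = 40 beats; 5 beats/chord → 8 chords.
F: 16 bars × 7 beats = 112 beats; 8 beats/chord → 14 chords.
Total: 50 + 15 + 42 + 42 + 8 + 14 = 171.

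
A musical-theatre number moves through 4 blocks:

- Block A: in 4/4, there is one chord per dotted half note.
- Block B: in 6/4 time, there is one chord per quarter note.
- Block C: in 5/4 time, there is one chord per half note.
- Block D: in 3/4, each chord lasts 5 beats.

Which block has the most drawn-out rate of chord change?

A: 4/3 = 4/3 chords/bar.
B: 6/1 = 6 chords/bar.
C: 5/2 = 2.5 chords/bar.
D: 3/5 = 0.6 chords/bar.
Slowest is D at 0.6 chords/bar.

Block D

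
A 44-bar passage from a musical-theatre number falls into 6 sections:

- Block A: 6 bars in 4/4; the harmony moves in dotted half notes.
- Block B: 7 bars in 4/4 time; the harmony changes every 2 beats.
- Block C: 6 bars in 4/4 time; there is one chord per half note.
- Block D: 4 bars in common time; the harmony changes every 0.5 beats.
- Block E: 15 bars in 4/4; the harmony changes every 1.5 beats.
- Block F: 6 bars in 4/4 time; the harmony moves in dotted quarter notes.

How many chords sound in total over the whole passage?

A has 24 beats and chords last 3 each, so 8 chords.
B has 28 beats and chords last 2 each, so 14 chords.
C has 24 beats and chords last 2 each, so 12 chords.
D has 16 beats and chords last 0.5 each, so 32 chords.
E has 60 beats and chords last 1.5 each, so 40 chords.
F has 24 beats and chords last 1.5 each, so 16 chords.
Total: 8 + 14 + 12 + 32 + 40 + 16 = 122.

122 chords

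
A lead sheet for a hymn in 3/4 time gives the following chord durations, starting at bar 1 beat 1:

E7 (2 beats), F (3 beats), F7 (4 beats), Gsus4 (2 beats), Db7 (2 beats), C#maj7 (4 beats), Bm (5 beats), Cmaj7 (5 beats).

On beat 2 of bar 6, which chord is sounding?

C#maj7

Beat 2 of bar 6 is beat (6−1)×3 + 2 = 17 overall.
Running totals: E7 ends at 2, F ends at 5, F7 ends at 9, Gsus4 ends at 11, Db7 ends at 13, C#maj7 ends at 17.
Beat 17 falls within C#maj7.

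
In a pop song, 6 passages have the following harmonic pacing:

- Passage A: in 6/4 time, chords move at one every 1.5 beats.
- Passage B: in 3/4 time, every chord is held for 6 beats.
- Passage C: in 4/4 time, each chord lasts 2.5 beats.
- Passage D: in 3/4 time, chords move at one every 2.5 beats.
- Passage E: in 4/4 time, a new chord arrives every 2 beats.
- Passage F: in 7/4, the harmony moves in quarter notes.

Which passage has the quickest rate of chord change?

Passage F

A: each chord is 1.5 beats in 6/4, so 4 per bar.
B: each chord is 6 beats in 3/4, so 0.5 per bar.
C: each chord is 2.5 beats in 4/4, so 1.6 per bar.
D: each chord is 2.5 beats in 3/4, so 1.2 per bar.
E: each chord is 2 beats in 4/4, so 2 per bar.
F: each chord is 1 beat in 7/4, so 7 per bar.
Fastest is F at 7 chords/bar.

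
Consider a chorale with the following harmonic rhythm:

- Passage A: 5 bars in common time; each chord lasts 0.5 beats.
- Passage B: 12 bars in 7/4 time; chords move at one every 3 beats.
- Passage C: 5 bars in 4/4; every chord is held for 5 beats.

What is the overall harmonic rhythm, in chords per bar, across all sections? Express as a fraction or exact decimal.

A: 5 × 4 = 20 beats ÷ 0.5 = 40 chords.
B: 12 × 7 = 84 beats ÷ 3 = 28 chords.
C: 5 × 4 = 20 beats ÷ 5 = 4 chords.
Overall: 72 chords over 22 bars → 72/22 = 36/11 chords per bar.

36/11 chords per bar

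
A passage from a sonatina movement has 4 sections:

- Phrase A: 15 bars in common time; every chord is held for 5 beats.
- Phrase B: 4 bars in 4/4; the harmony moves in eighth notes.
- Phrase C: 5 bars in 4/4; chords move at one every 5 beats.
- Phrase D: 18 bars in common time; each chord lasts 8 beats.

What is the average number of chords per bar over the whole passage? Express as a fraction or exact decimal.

A: 15 bars of 4 beats is 60 beats; at 5 beats each that's 12 chords.
B: 4 bars of 4 beats is 16 beats; at 0.5 beats each that's 32 chords.
C: 5 bars of 4 beats is 20 beats; at 5 beats each that's 4 chords.
D: 18 bars of 4 beats is 72 beats; at 8 beats each that's 9 chords.
Overall: 57 chords over 42 bars → 57/42 = 19/14 chords per bar.

19/14 chords per bar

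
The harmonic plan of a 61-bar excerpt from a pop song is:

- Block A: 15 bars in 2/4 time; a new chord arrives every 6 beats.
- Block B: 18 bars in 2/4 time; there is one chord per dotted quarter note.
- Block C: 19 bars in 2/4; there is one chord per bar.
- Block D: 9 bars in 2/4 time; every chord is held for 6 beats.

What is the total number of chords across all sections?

51 chords

A has 30 beats and chords last 6 each, so 5 chords.
B has 36 beats and chords last 1.5 each, so 24 chords.
C has 38 beats and chords last 2 each, so 19 chords.
D has 18 beats and chords last 6 each, so 3 chords.
Total: 5 + 24 + 19 + 3 = 51.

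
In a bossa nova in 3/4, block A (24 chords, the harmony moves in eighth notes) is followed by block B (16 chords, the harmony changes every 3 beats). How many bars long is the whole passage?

A: 24 × 0.5 = 12 beats = 4 bars.
B: 16 × 3 = 48 beats = 16 bars.
Total: 4 + 16 = 20 bars.

20 bars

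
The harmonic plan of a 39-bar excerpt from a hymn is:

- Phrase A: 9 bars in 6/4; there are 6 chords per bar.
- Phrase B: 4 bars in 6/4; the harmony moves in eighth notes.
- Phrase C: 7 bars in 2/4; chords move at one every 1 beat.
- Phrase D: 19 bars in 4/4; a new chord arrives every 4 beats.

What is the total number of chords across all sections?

135 chords

A has 54 beats and chords last 1 each, so 54 chords.
B has 24 beats and chords last 0.5 each, so 48 chords.
C has 14 beats and chords last 1 each, so 14 chords.
D has 76 beats and chords last 4 each, so 19 chords.
Total: 54 + 48 + 14 + 19 = 135.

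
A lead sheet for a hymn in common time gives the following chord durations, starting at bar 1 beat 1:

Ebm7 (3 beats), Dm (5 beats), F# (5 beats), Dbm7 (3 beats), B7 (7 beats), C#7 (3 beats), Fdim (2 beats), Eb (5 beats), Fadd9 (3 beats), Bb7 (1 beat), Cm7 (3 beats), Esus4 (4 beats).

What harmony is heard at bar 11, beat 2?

Esus4

Beat 2 of bar 11 is beat (11−1)×4 + 2 = 42 overall.
Running totals: Ebm7 ends at 3, Dm ends at 8, F# ends at 13, Dbm7 ends at 16, B7 ends at 23, C#7 ends at 26, Fdim ends at 28, Eb ends at 33, Fadd9 ends at 36, Bb7 ends at 37, Cm7 ends at 40, Esus4 ends at 44.
Beat 42 falls within Esus4.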